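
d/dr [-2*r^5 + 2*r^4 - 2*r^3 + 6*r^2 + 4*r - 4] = -10*r^4 + 8*r^3 - 6*r^2 + 12*r + 4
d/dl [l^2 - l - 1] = 2*l - 1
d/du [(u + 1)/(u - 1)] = -2/(u - 1)^2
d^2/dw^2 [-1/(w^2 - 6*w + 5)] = 2*(w^2 - 6*w - 4*(w - 3)^2 + 5)/(w^2 - 6*w + 5)^3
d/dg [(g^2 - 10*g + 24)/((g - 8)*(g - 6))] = -4/(g^2 - 16*g + 64)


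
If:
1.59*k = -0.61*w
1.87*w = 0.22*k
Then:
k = 0.00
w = 0.00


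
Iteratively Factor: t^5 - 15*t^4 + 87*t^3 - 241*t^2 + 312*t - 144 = (t - 4)*(t^4 - 11*t^3 + 43*t^2 - 69*t + 36) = (t - 4)*(t - 3)*(t^3 - 8*t^2 + 19*t - 12) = (t - 4)^2*(t - 3)*(t^2 - 4*t + 3) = (t - 4)^2*(t - 3)*(t - 1)*(t - 3)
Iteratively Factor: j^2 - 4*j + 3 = (j - 1)*(j - 3)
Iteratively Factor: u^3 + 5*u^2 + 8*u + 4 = (u + 2)*(u^2 + 3*u + 2) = (u + 2)^2*(u + 1)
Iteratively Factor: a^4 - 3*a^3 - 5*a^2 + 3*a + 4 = (a - 4)*(a^3 + a^2 - a - 1) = (a - 4)*(a + 1)*(a^2 - 1) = (a - 4)*(a - 1)*(a + 1)*(a + 1)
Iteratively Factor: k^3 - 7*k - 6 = (k - 3)*(k^2 + 3*k + 2) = (k - 3)*(k + 1)*(k + 2)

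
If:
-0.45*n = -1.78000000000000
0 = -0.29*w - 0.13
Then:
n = 3.96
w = -0.45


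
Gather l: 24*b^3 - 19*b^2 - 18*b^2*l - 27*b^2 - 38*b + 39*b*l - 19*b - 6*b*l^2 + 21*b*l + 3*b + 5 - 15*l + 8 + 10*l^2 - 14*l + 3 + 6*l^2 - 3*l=24*b^3 - 46*b^2 - 54*b + l^2*(16 - 6*b) + l*(-18*b^2 + 60*b - 32) + 16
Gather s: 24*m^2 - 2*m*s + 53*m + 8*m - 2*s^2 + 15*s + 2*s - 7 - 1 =24*m^2 + 61*m - 2*s^2 + s*(17 - 2*m) - 8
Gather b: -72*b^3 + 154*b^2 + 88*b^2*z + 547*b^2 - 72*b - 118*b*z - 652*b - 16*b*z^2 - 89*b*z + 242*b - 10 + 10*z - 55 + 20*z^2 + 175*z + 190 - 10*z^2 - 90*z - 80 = -72*b^3 + b^2*(88*z + 701) + b*(-16*z^2 - 207*z - 482) + 10*z^2 + 95*z + 45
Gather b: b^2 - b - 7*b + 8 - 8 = b^2 - 8*b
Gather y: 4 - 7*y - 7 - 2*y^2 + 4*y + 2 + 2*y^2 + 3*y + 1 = 0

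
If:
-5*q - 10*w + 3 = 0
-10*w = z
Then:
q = z/5 + 3/5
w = -z/10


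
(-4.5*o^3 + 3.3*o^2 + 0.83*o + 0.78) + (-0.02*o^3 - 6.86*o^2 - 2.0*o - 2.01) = -4.52*o^3 - 3.56*o^2 - 1.17*o - 1.23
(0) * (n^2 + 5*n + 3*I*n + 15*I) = 0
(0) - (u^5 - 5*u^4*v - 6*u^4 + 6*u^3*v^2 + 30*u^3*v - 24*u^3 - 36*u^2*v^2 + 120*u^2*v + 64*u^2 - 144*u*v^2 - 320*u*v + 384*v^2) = -u^5 + 5*u^4*v + 6*u^4 - 6*u^3*v^2 - 30*u^3*v + 24*u^3 + 36*u^2*v^2 - 120*u^2*v - 64*u^2 + 144*u*v^2 + 320*u*v - 384*v^2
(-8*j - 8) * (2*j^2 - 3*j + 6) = -16*j^3 + 8*j^2 - 24*j - 48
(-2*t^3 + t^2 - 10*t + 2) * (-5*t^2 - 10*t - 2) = 10*t^5 + 15*t^4 + 44*t^3 + 88*t^2 - 4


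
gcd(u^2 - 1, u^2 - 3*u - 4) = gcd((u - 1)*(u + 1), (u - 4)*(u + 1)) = u + 1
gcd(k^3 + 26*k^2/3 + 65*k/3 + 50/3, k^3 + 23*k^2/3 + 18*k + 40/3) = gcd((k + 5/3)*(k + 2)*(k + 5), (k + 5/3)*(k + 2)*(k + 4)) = k^2 + 11*k/3 + 10/3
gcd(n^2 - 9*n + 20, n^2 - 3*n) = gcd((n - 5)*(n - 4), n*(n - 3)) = 1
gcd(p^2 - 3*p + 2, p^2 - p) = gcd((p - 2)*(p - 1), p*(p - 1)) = p - 1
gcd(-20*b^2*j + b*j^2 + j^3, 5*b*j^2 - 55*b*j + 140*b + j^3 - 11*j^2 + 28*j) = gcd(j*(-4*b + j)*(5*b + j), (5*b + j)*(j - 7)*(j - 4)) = 5*b + j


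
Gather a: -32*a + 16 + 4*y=-32*a + 4*y + 16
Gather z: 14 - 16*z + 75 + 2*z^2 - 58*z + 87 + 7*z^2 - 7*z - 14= 9*z^2 - 81*z + 162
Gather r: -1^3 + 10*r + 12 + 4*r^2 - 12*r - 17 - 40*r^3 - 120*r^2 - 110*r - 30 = -40*r^3 - 116*r^2 - 112*r - 36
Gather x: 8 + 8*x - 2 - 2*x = 6*x + 6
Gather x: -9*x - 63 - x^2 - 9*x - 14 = -x^2 - 18*x - 77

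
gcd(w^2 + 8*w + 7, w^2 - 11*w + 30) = 1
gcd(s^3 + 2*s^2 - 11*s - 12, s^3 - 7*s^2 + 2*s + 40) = 1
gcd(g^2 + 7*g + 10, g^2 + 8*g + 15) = g + 5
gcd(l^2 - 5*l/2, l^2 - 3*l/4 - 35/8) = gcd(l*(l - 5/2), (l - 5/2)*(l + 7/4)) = l - 5/2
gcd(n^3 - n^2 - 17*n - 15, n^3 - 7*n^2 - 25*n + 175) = n - 5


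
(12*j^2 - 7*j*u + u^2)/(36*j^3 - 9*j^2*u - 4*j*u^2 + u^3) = 1/(3*j + u)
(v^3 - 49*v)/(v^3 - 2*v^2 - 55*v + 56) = v*(v - 7)/(v^2 - 9*v + 8)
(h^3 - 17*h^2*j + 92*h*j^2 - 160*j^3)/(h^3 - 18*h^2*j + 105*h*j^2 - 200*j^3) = (h - 4*j)/(h - 5*j)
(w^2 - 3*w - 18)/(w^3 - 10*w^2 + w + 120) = (w - 6)/(w^2 - 13*w + 40)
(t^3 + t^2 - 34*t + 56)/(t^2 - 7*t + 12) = (t^2 + 5*t - 14)/(t - 3)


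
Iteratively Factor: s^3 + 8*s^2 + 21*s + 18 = (s + 3)*(s^2 + 5*s + 6) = (s + 3)^2*(s + 2)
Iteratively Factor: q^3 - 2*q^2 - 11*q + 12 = (q - 4)*(q^2 + 2*q - 3) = (q - 4)*(q + 3)*(q - 1)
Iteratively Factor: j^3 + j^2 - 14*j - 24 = (j + 2)*(j^2 - j - 12) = (j + 2)*(j + 3)*(j - 4)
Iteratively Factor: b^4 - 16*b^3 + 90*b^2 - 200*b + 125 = (b - 5)*(b^3 - 11*b^2 + 35*b - 25) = (b - 5)^2*(b^2 - 6*b + 5) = (b - 5)^2*(b - 1)*(b - 5)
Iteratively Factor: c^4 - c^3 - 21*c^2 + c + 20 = (c - 1)*(c^3 - 21*c - 20) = (c - 5)*(c - 1)*(c^2 + 5*c + 4) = (c - 5)*(c - 1)*(c + 1)*(c + 4)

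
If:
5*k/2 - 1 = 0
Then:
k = 2/5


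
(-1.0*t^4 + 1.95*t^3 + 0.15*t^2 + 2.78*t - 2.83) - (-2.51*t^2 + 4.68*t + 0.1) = -1.0*t^4 + 1.95*t^3 + 2.66*t^2 - 1.9*t - 2.93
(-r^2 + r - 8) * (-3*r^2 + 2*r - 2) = 3*r^4 - 5*r^3 + 28*r^2 - 18*r + 16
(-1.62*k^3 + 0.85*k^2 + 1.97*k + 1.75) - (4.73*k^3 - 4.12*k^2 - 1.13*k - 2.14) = -6.35*k^3 + 4.97*k^2 + 3.1*k + 3.89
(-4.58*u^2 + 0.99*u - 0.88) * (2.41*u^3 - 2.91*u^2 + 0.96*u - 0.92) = -11.0378*u^5 + 15.7137*u^4 - 9.3985*u^3 + 7.7248*u^2 - 1.7556*u + 0.8096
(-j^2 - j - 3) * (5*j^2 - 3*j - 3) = -5*j^4 - 2*j^3 - 9*j^2 + 12*j + 9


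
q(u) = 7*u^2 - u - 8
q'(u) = 14*u - 1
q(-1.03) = 0.46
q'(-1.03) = -15.42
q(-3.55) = 83.77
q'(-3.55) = -50.70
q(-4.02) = 109.14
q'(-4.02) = -57.28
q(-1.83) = 17.27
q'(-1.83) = -26.62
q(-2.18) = 27.45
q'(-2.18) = -31.52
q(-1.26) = 4.37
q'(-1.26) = -18.64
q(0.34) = -7.53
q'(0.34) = 3.76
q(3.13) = 57.45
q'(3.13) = 42.82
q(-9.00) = 568.00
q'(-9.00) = -127.00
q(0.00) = -8.00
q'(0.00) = -1.00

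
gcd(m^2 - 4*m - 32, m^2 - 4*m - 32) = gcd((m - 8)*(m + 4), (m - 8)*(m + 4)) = m^2 - 4*m - 32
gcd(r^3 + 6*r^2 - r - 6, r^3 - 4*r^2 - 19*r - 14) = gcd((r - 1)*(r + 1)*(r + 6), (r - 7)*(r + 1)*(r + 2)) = r + 1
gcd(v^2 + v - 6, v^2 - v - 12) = v + 3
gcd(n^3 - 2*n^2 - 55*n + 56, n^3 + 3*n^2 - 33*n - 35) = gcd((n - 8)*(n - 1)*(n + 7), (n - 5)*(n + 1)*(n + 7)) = n + 7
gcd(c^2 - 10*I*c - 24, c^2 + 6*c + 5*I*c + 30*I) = 1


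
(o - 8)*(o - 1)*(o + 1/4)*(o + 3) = o^4 - 23*o^3/4 - 41*o^2/2 + 77*o/4 + 6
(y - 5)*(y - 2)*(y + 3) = y^3 - 4*y^2 - 11*y + 30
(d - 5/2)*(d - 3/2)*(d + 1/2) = d^3 - 7*d^2/2 + 7*d/4 + 15/8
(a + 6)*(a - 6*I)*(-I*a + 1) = -I*a^3 - 5*a^2 - 6*I*a^2 - 30*a - 6*I*a - 36*I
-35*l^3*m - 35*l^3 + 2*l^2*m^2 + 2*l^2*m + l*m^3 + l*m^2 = (-5*l + m)*(7*l + m)*(l*m + l)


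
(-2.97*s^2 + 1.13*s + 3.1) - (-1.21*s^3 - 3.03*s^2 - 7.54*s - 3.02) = 1.21*s^3 + 0.0599999999999996*s^2 + 8.67*s + 6.12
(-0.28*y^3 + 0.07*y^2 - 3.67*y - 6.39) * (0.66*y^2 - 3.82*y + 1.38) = -0.1848*y^5 + 1.1158*y^4 - 3.076*y^3 + 9.8986*y^2 + 19.3452*y - 8.8182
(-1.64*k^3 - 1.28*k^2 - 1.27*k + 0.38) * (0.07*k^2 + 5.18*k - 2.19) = -0.1148*k^5 - 8.5848*k^4 - 3.1277*k^3 - 3.7488*k^2 + 4.7497*k - 0.8322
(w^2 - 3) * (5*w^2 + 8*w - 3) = 5*w^4 + 8*w^3 - 18*w^2 - 24*w + 9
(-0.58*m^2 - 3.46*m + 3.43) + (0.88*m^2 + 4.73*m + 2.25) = 0.3*m^2 + 1.27*m + 5.68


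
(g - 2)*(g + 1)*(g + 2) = g^3 + g^2 - 4*g - 4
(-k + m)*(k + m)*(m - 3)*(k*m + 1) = -k^3*m^2 + 3*k^3*m - k^2*m + 3*k^2 + k*m^4 - 3*k*m^3 + m^3 - 3*m^2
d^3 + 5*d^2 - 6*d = d*(d - 1)*(d + 6)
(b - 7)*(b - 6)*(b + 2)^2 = b^4 - 9*b^3 - 6*b^2 + 116*b + 168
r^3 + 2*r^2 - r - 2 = (r - 1)*(r + 1)*(r + 2)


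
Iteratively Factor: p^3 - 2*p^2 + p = (p - 1)*(p^2 - p) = (p - 1)^2*(p)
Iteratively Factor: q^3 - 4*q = (q - 2)*(q^2 + 2*q) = (q - 2)*(q + 2)*(q)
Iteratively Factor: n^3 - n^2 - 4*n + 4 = (n + 2)*(n^2 - 3*n + 2) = (n - 2)*(n + 2)*(n - 1)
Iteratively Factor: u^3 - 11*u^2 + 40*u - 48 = (u - 3)*(u^2 - 8*u + 16) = (u - 4)*(u - 3)*(u - 4)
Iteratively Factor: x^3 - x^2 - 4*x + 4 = (x - 1)*(x^2 - 4) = (x - 2)*(x - 1)*(x + 2)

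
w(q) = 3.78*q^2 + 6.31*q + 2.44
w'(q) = 7.56*q + 6.31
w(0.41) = 5.66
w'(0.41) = 9.41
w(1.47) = 19.88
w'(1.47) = 17.42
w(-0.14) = 1.63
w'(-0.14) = 5.25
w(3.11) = 58.62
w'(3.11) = 29.82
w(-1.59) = 1.96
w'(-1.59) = -5.71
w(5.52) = 152.45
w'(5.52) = 48.04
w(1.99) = 29.97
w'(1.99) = 21.35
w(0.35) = 5.11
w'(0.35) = 8.96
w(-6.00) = 100.66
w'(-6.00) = -39.05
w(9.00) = 365.41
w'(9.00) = 74.35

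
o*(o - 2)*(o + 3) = o^3 + o^2 - 6*o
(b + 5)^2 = b^2 + 10*b + 25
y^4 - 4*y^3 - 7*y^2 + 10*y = y*(y - 5)*(y - 1)*(y + 2)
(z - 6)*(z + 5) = z^2 - z - 30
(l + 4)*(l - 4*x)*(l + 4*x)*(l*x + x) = l^4*x + 5*l^3*x - 16*l^2*x^3 + 4*l^2*x - 80*l*x^3 - 64*x^3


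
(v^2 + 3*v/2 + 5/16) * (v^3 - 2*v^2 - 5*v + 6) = v^5 - v^4/2 - 123*v^3/16 - 17*v^2/8 + 119*v/16 + 15/8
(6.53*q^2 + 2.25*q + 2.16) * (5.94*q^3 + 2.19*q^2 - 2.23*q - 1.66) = 38.7882*q^5 + 27.6657*q^4 + 3.196*q^3 - 11.1269*q^2 - 8.5518*q - 3.5856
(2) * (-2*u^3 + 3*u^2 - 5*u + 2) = -4*u^3 + 6*u^2 - 10*u + 4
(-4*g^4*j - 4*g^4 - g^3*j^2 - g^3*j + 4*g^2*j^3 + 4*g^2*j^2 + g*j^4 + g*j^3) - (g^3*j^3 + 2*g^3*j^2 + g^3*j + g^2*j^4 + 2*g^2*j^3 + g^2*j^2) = -4*g^4*j - 4*g^4 - g^3*j^3 - 3*g^3*j^2 - 2*g^3*j - g^2*j^4 + 2*g^2*j^3 + 3*g^2*j^2 + g*j^4 + g*j^3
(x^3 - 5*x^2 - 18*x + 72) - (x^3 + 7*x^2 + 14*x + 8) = -12*x^2 - 32*x + 64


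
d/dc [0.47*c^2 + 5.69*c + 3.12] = 0.94*c + 5.69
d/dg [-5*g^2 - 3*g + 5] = -10*g - 3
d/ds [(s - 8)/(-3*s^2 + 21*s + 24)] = 1/(3*(s^2 + 2*s + 1))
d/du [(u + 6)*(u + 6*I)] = 2*u + 6 + 6*I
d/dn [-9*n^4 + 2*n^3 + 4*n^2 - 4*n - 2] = -36*n^3 + 6*n^2 + 8*n - 4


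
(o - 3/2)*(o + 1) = o^2 - o/2 - 3/2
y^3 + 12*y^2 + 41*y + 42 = (y + 2)*(y + 3)*(y + 7)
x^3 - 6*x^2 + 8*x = x*(x - 4)*(x - 2)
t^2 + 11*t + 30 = (t + 5)*(t + 6)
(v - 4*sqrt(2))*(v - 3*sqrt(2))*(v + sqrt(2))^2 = v^4 - 5*sqrt(2)*v^3 - 2*v^2 + 34*sqrt(2)*v + 48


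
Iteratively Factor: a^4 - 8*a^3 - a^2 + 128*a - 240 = (a + 4)*(a^3 - 12*a^2 + 47*a - 60) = (a - 4)*(a + 4)*(a^2 - 8*a + 15) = (a - 4)*(a - 3)*(a + 4)*(a - 5)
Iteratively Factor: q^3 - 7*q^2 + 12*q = (q)*(q^2 - 7*q + 12) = q*(q - 3)*(q - 4)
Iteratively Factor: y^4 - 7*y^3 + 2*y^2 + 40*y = (y - 4)*(y^3 - 3*y^2 - 10*y) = y*(y - 4)*(y^2 - 3*y - 10) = y*(y - 4)*(y + 2)*(y - 5)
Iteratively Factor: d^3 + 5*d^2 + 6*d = (d)*(d^2 + 5*d + 6) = d*(d + 2)*(d + 3)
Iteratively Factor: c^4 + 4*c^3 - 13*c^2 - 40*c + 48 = (c - 3)*(c^3 + 7*c^2 + 8*c - 16) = (c - 3)*(c + 4)*(c^2 + 3*c - 4) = (c - 3)*(c + 4)^2*(c - 1)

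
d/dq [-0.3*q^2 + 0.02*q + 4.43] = 0.02 - 0.6*q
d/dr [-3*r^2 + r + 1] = 1 - 6*r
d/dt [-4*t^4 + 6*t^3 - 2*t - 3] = -16*t^3 + 18*t^2 - 2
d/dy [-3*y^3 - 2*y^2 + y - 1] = -9*y^2 - 4*y + 1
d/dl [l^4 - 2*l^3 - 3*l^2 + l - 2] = 4*l^3 - 6*l^2 - 6*l + 1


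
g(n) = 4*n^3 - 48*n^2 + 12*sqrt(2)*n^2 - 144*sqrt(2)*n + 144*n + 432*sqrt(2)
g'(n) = 12*n^2 - 96*n + 24*sqrt(2)*n - 144*sqrt(2) + 144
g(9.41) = 635.02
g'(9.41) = 418.96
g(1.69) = 440.82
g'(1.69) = -130.25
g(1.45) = 471.41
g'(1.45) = -124.40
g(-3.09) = 380.96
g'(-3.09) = 246.69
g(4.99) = 37.67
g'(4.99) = -70.52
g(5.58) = 6.93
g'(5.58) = -32.30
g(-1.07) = 634.34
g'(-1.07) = 20.50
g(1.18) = 503.92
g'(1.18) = -116.17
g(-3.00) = 402.62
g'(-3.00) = 234.53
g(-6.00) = -1012.24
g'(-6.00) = 744.71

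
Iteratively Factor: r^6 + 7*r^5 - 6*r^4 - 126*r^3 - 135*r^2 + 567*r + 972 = (r - 3)*(r^5 + 10*r^4 + 24*r^3 - 54*r^2 - 297*r - 324) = (r - 3)*(r + 3)*(r^4 + 7*r^3 + 3*r^2 - 63*r - 108) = (r - 3)*(r + 3)^2*(r^3 + 4*r^2 - 9*r - 36) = (r - 3)^2*(r + 3)^2*(r^2 + 7*r + 12) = (r - 3)^2*(r + 3)^3*(r + 4)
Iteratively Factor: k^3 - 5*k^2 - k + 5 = (k + 1)*(k^2 - 6*k + 5) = (k - 5)*(k + 1)*(k - 1)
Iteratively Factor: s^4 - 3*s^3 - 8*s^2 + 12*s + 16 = (s + 1)*(s^3 - 4*s^2 - 4*s + 16) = (s - 4)*(s + 1)*(s^2 - 4) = (s - 4)*(s - 2)*(s + 1)*(s + 2)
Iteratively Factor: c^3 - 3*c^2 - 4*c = (c + 1)*(c^2 - 4*c) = c*(c + 1)*(c - 4)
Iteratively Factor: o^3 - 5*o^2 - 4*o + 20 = (o - 5)*(o^2 - 4) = (o - 5)*(o + 2)*(o - 2)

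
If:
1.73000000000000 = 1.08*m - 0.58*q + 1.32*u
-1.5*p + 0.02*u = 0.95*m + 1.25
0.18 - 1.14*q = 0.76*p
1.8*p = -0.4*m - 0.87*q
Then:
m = -2.23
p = 0.62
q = -0.25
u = 3.02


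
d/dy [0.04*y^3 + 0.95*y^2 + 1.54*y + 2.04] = 0.12*y^2 + 1.9*y + 1.54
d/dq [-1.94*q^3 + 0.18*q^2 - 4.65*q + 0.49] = -5.82*q^2 + 0.36*q - 4.65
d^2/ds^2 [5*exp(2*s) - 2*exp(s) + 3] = (20*exp(s) - 2)*exp(s)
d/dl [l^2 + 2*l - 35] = 2*l + 2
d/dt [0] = 0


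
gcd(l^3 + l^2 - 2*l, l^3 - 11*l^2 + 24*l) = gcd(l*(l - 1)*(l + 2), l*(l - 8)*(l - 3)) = l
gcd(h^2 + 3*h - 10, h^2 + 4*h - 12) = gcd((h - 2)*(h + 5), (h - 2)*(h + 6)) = h - 2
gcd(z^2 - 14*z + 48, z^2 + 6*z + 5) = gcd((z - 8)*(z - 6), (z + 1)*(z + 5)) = 1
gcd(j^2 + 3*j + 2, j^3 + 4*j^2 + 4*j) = j + 2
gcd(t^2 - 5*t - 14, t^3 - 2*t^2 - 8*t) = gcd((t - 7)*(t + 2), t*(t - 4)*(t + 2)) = t + 2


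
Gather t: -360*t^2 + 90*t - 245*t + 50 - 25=-360*t^2 - 155*t + 25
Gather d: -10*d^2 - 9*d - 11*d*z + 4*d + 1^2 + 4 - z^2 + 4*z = -10*d^2 + d*(-11*z - 5) - z^2 + 4*z + 5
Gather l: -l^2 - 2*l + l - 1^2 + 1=-l^2 - l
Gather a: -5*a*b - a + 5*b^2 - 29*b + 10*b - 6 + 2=a*(-5*b - 1) + 5*b^2 - 19*b - 4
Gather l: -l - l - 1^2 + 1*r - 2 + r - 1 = -2*l + 2*r - 4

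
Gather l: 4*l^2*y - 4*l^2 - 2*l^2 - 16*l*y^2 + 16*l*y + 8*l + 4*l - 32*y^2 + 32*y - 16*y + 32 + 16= l^2*(4*y - 6) + l*(-16*y^2 + 16*y + 12) - 32*y^2 + 16*y + 48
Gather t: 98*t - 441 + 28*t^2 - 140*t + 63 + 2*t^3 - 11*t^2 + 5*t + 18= 2*t^3 + 17*t^2 - 37*t - 360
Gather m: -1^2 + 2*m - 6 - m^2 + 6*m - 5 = -m^2 + 8*m - 12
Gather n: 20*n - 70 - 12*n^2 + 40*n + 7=-12*n^2 + 60*n - 63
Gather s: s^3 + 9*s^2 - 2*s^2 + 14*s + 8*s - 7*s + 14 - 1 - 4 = s^3 + 7*s^2 + 15*s + 9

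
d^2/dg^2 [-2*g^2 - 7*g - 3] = -4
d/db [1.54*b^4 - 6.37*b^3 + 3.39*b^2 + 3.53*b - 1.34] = 6.16*b^3 - 19.11*b^2 + 6.78*b + 3.53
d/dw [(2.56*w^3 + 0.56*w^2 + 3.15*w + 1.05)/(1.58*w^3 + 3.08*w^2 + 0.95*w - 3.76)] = (-1.77635683940025e-15*w^5 + 7.0*w^4 - 5.09*w^3 - 43.0238*w^2 - 10.6792*w - 12.8415)/(2.4964*w^6 + 9.7328*w^5 + 12.4884*w^4 - 6.0296*w^3 - 22.2591*w^2 - 7.144*w + 14.1376)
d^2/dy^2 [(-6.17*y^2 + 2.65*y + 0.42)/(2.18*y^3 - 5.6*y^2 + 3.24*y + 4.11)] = (-58.644616*y^6 + 75.5631599999999*y^5 + 91.3245599999996*y^4 + 596.785844*y^3 - 1040.147496*y^2 + 297.652824*y - 250.87401)/(10.360232*y^9 - 79.84032*y^8 + 251.287728*y^7 - 354.342428*y^6 + 72.4242239999999*y^5 + 384.487632*y^4 - 302.944482*y^3 - 154.351872*y^2 + 164.191212*y + 69.426531)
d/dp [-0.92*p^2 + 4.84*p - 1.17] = 4.84 - 1.84*p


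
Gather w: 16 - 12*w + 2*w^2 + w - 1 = 2*w^2 - 11*w + 15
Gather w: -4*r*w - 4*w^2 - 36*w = -4*w^2 + w*(-4*r - 36)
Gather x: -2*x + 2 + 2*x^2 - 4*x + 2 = 2*x^2 - 6*x + 4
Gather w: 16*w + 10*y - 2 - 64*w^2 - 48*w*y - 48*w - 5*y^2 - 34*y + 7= -64*w^2 + w*(-48*y - 32) - 5*y^2 - 24*y + 5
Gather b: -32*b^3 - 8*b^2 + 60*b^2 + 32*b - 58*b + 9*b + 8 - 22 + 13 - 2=-32*b^3 + 52*b^2 - 17*b - 3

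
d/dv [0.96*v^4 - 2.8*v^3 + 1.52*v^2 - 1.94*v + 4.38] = 3.84*v^3 - 8.4*v^2 + 3.04*v - 1.94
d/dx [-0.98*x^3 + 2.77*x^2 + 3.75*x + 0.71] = -2.94*x^2 + 5.54*x + 3.75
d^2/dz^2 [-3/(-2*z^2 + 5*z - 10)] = 6*(-4*z^2 + 10*z + (4*z - 5)^2 - 20)/(2*z^2 - 5*z + 10)^3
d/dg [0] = 0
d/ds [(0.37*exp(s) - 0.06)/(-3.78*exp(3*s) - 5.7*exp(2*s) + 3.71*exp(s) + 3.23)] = (2.7972*exp(3*s) + 1.4286*exp(2*s) - 0.684*exp(s) + 1.4177)*exp(s)/(14.2884*exp(6*s) + 43.092*exp(5*s) + 4.4424*exp(4*s) - 66.7128*exp(3*s) - 23.0579*exp(2*s) + 23.9666*exp(s) + 10.4329)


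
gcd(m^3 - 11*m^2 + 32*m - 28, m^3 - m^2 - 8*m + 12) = m^2 - 4*m + 4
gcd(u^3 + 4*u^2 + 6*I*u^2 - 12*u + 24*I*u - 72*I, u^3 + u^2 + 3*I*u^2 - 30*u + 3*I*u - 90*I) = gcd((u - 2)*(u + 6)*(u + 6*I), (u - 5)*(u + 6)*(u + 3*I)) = u + 6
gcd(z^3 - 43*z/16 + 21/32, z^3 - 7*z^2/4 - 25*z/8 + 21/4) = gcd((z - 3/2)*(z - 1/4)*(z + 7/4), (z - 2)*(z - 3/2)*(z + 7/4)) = z^2 + z/4 - 21/8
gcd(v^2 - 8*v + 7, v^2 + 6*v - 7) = v - 1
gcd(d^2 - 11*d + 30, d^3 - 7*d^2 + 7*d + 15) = d - 5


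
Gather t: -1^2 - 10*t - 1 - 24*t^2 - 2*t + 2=-24*t^2 - 12*t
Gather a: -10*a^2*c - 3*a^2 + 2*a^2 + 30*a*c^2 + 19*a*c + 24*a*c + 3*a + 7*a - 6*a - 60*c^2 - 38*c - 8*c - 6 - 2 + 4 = a^2*(-10*c - 1) + a*(30*c^2 + 43*c + 4) - 60*c^2 - 46*c - 4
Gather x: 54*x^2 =54*x^2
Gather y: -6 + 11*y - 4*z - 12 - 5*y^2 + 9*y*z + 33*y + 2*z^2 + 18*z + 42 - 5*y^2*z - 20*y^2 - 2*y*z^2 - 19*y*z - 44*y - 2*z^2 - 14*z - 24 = y^2*(-5*z - 25) + y*(-2*z^2 - 10*z)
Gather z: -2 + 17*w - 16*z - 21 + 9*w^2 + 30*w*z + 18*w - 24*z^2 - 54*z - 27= 9*w^2 + 35*w - 24*z^2 + z*(30*w - 70) - 50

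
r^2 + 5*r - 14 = (r - 2)*(r + 7)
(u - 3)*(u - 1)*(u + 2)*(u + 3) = u^4 + u^3 - 11*u^2 - 9*u + 18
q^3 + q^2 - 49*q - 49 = (q - 7)*(q + 1)*(q + 7)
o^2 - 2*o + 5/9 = (o - 5/3)*(o - 1/3)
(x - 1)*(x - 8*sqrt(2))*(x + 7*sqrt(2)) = x^3 - sqrt(2)*x^2 - x^2 - 112*x + sqrt(2)*x + 112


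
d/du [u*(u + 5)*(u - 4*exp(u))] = -4*u^2*exp(u) + 3*u^2 - 28*u*exp(u) + 10*u - 20*exp(u)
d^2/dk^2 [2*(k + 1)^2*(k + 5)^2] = 24*k^2 + 144*k + 184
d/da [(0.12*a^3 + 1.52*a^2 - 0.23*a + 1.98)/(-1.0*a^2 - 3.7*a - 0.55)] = (-0.12*a^4 - 0.888*a^3 - 6.052*a^2 + 2.288*a + 7.4525)/(1.0*a^4 + 7.4*a^3 + 14.79*a^2 + 4.07*a + 0.3025)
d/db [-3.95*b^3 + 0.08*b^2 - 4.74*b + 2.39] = -11.85*b^2 + 0.16*b - 4.74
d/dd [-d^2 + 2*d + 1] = 2 - 2*d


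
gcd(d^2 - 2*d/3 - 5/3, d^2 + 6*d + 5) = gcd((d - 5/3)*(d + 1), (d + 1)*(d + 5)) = d + 1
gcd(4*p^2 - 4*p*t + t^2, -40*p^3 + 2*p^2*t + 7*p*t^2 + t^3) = 2*p - t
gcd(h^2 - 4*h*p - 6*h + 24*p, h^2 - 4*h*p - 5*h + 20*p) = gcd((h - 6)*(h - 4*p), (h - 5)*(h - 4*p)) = -h + 4*p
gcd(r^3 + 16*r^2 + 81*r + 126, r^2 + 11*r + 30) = r + 6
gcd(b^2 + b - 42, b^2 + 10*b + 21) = b + 7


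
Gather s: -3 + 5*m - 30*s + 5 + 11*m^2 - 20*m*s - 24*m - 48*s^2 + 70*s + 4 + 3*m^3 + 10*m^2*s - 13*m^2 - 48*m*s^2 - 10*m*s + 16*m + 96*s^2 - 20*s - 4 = 3*m^3 - 2*m^2 - 3*m + s^2*(48 - 48*m) + s*(10*m^2 - 30*m + 20) + 2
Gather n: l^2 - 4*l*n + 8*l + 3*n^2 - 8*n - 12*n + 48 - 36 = l^2 + 8*l + 3*n^2 + n*(-4*l - 20) + 12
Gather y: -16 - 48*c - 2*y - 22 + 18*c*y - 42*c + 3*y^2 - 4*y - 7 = -90*c + 3*y^2 + y*(18*c - 6) - 45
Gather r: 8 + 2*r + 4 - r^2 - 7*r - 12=-r^2 - 5*r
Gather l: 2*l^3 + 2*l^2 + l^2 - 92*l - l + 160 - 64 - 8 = 2*l^3 + 3*l^2 - 93*l + 88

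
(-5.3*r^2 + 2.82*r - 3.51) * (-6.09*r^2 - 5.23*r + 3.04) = 32.277*r^4 + 10.5452*r^3 - 9.4847*r^2 + 26.9301*r - 10.6704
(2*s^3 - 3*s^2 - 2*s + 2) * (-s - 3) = -2*s^4 - 3*s^3 + 11*s^2 + 4*s - 6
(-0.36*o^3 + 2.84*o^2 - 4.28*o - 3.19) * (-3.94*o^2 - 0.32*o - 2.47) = 1.4184*o^5 - 11.0744*o^4 + 16.8436*o^3 + 6.9234*o^2 + 11.5924*o + 7.8793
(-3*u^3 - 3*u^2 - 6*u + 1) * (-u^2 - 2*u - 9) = 3*u^5 + 9*u^4 + 39*u^3 + 38*u^2 + 52*u - 9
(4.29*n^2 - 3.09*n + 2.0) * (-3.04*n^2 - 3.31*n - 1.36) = -13.0416*n^4 - 4.8063*n^3 - 1.6865*n^2 - 2.4176*n - 2.72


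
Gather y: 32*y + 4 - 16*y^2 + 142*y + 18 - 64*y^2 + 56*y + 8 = -80*y^2 + 230*y + 30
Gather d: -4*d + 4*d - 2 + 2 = 0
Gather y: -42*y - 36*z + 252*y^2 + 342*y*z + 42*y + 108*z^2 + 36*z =252*y^2 + 342*y*z + 108*z^2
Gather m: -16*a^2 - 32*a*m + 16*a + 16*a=-16*a^2 - 32*a*m + 32*a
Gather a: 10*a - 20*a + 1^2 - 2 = -10*a - 1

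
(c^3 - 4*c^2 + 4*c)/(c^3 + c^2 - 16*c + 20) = c/(c + 5)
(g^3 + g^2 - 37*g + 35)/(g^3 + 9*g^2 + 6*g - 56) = (g^2 - 6*g + 5)/(g^2 + 2*g - 8)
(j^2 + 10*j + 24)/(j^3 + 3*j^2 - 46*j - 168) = 1/(j - 7)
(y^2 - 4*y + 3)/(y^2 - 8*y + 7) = (y - 3)/(y - 7)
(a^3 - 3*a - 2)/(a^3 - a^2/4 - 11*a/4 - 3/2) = 4*(a + 1)/(4*a + 3)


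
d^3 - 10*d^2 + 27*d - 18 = (d - 6)*(d - 3)*(d - 1)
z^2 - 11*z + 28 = (z - 7)*(z - 4)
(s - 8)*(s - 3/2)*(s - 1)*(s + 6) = s^4 - 9*s^3/2 - 83*s^2/2 + 117*s - 72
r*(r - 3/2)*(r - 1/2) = r^3 - 2*r^2 + 3*r/4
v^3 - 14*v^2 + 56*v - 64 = (v - 8)*(v - 4)*(v - 2)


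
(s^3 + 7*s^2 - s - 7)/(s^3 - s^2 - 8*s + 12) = (s^3 + 7*s^2 - s - 7)/(s^3 - s^2 - 8*s + 12)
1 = 1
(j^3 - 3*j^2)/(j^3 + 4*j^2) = (j - 3)/(j + 4)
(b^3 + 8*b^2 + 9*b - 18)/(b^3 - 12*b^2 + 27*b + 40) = (b^3 + 8*b^2 + 9*b - 18)/(b^3 - 12*b^2 + 27*b + 40)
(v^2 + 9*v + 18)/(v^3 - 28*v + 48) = (v + 3)/(v^2 - 6*v + 8)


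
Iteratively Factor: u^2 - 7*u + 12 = (u - 3)*(u - 4)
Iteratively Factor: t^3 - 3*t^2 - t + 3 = (t + 1)*(t^2 - 4*t + 3) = (t - 3)*(t + 1)*(t - 1)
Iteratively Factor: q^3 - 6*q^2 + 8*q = (q - 2)*(q^2 - 4*q) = (q - 4)*(q - 2)*(q)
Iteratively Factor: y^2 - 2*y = (y - 2)*(y)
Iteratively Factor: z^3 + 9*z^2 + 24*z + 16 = (z + 4)*(z^2 + 5*z + 4) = (z + 4)^2*(z + 1)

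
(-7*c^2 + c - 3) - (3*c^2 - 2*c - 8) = -10*c^2 + 3*c + 5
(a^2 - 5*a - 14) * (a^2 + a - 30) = a^4 - 4*a^3 - 49*a^2 + 136*a + 420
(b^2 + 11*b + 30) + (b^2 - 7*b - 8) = 2*b^2 + 4*b + 22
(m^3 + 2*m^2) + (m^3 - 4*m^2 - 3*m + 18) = 2*m^3 - 2*m^2 - 3*m + 18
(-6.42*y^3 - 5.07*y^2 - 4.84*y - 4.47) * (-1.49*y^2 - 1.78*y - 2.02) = 9.5658*y^5 + 18.9819*y^4 + 29.2046*y^3 + 25.5169*y^2 + 17.7334*y + 9.0294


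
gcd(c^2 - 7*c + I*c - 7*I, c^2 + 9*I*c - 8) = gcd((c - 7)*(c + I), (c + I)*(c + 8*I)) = c + I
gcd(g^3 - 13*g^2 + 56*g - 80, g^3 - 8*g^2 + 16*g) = g^2 - 8*g + 16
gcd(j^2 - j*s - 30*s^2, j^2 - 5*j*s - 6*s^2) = -j + 6*s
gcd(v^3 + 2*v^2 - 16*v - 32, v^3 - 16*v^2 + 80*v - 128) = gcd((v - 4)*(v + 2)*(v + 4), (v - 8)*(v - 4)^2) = v - 4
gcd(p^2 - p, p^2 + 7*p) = p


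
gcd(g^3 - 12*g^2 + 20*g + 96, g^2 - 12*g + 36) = g - 6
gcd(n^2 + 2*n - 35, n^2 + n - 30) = n - 5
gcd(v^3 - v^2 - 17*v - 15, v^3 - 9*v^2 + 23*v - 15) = v - 5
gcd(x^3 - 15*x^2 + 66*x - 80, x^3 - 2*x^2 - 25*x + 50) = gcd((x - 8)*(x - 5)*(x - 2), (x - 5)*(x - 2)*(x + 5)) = x^2 - 7*x + 10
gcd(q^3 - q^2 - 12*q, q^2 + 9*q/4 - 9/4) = q + 3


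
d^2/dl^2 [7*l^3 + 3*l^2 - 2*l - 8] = 42*l + 6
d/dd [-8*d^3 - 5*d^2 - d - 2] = -24*d^2 - 10*d - 1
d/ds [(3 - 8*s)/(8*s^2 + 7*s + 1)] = (64*s^2 - 48*s - 29)/(64*s^4 + 112*s^3 + 65*s^2 + 14*s + 1)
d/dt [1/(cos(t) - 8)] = sin(t)/(cos(t) - 8)^2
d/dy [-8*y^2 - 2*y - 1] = -16*y - 2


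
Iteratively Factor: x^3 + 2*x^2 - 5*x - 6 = (x - 2)*(x^2 + 4*x + 3) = (x - 2)*(x + 3)*(x + 1)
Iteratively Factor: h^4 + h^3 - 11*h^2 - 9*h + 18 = (h - 1)*(h^3 + 2*h^2 - 9*h - 18) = (h - 1)*(h + 3)*(h^2 - h - 6) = (h - 3)*(h - 1)*(h + 3)*(h + 2)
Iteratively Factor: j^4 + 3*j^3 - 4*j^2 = (j + 4)*(j^3 - j^2) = j*(j + 4)*(j^2 - j) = j*(j - 1)*(j + 4)*(j)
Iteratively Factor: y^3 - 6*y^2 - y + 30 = (y - 3)*(y^2 - 3*y - 10) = (y - 5)*(y - 3)*(y + 2)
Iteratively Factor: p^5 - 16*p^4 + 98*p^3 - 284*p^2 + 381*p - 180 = (p - 3)*(p^4 - 13*p^3 + 59*p^2 - 107*p + 60) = (p - 3)*(p - 1)*(p^3 - 12*p^2 + 47*p - 60) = (p - 3)^2*(p - 1)*(p^2 - 9*p + 20) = (p - 4)*(p - 3)^2*(p - 1)*(p - 5)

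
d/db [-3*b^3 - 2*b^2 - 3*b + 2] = -9*b^2 - 4*b - 3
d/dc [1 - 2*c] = -2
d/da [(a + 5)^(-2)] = -2/(a + 5)^3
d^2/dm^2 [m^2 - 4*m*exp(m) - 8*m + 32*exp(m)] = -4*m*exp(m) + 24*exp(m) + 2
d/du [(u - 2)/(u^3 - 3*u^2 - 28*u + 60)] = (1 - 2*u)/(u^4 - 2*u^3 - 59*u^2 + 60*u + 900)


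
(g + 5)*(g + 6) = g^2 + 11*g + 30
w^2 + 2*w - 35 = (w - 5)*(w + 7)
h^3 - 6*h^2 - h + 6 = (h - 6)*(h - 1)*(h + 1)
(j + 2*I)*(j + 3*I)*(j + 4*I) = j^3 + 9*I*j^2 - 26*j - 24*I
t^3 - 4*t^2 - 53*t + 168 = (t - 8)*(t - 3)*(t + 7)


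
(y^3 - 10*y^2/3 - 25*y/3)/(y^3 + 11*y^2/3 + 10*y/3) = (y - 5)/(y + 2)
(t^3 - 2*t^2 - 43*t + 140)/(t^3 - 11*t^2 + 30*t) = (t^2 + 3*t - 28)/(t*(t - 6))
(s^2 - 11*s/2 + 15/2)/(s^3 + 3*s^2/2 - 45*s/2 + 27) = (2*s - 5)/(2*s^2 + 9*s - 18)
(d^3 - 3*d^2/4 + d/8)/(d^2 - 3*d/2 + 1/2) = d*(4*d - 1)/(4*(d - 1))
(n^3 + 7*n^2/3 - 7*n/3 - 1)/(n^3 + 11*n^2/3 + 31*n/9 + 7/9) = 3*(n^2 + 2*n - 3)/(3*n^2 + 10*n + 7)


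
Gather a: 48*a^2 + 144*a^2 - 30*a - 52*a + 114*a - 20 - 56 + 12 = 192*a^2 + 32*a - 64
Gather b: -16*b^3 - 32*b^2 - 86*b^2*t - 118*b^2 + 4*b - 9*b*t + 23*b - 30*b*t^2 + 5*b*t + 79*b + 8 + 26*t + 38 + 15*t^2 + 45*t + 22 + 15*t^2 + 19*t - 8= -16*b^3 + b^2*(-86*t - 150) + b*(-30*t^2 - 4*t + 106) + 30*t^2 + 90*t + 60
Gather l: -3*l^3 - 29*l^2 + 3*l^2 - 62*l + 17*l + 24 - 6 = -3*l^3 - 26*l^2 - 45*l + 18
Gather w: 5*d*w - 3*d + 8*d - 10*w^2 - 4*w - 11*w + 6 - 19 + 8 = 5*d - 10*w^2 + w*(5*d - 15) - 5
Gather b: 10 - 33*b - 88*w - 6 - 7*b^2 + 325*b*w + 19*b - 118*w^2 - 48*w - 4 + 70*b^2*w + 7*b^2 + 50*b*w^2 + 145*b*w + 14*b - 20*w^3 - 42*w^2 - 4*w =70*b^2*w + b*(50*w^2 + 470*w) - 20*w^3 - 160*w^2 - 140*w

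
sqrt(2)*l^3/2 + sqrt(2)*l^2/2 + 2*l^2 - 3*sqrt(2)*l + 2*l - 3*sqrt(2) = (l - sqrt(2))*(l + 3*sqrt(2))*(sqrt(2)*l/2 + sqrt(2)/2)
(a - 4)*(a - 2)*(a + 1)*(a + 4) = a^4 - a^3 - 18*a^2 + 16*a + 32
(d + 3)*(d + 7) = d^2 + 10*d + 21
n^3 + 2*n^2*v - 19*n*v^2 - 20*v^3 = (n - 4*v)*(n + v)*(n + 5*v)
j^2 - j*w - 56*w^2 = (j - 8*w)*(j + 7*w)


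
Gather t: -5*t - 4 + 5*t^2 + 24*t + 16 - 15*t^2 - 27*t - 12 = -10*t^2 - 8*t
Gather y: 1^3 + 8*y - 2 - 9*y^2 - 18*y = -9*y^2 - 10*y - 1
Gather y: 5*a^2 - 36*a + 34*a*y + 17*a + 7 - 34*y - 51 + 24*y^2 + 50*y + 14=5*a^2 - 19*a + 24*y^2 + y*(34*a + 16) - 30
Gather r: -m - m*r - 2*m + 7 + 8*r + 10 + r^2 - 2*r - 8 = -3*m + r^2 + r*(6 - m) + 9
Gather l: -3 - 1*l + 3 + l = 0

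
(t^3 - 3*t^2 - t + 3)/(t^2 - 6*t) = (t^3 - 3*t^2 - t + 3)/(t*(t - 6))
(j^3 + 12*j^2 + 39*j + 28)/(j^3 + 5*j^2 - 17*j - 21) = (j + 4)/(j - 3)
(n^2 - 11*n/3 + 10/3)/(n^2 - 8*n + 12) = (n - 5/3)/(n - 6)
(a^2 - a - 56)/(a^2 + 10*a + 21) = (a - 8)/(a + 3)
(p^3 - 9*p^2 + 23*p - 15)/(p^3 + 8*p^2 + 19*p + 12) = (p^3 - 9*p^2 + 23*p - 15)/(p^3 + 8*p^2 + 19*p + 12)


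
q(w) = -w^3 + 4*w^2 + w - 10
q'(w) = -3*w^2 + 8*w + 1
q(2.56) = 2.00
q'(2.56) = 1.82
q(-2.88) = 44.19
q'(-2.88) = -46.92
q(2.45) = 1.75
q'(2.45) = 2.59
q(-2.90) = 45.13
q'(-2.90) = -47.43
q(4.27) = -10.65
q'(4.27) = -19.54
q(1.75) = -1.36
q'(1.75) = 5.81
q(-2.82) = 41.42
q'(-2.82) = -45.42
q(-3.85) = 102.51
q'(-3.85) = -74.27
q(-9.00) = 1034.00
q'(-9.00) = -314.00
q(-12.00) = 2282.00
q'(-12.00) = -527.00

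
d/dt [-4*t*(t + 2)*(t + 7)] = -12*t^2 - 72*t - 56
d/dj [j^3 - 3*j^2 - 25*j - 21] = 3*j^2 - 6*j - 25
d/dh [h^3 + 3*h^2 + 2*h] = 3*h^2 + 6*h + 2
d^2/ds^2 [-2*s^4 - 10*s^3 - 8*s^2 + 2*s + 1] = -24*s^2 - 60*s - 16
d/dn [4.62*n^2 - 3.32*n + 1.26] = 9.24*n - 3.32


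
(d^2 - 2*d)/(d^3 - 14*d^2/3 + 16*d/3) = 3/(3*d - 8)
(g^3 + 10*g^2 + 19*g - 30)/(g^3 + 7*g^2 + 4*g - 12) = (g + 5)/(g + 2)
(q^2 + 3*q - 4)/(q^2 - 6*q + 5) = (q + 4)/(q - 5)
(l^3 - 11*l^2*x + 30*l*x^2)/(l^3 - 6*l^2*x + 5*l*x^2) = (-l + 6*x)/(-l + x)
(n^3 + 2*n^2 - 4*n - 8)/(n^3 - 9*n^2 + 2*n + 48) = (n^2 - 4)/(n^2 - 11*n + 24)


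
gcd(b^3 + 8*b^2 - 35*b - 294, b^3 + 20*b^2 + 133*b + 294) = b^2 + 14*b + 49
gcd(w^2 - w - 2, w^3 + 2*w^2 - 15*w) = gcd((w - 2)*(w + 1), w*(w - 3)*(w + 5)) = 1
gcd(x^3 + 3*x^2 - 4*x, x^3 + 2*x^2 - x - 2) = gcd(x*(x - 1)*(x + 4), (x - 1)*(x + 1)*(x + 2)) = x - 1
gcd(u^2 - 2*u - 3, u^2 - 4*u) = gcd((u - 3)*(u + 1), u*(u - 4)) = 1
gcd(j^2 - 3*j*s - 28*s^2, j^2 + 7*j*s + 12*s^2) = j + 4*s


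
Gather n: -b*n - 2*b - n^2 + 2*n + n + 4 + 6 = -2*b - n^2 + n*(3 - b) + 10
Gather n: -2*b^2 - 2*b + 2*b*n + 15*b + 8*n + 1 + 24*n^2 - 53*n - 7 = -2*b^2 + 13*b + 24*n^2 + n*(2*b - 45) - 6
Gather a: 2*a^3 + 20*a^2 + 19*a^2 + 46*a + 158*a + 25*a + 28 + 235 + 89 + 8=2*a^3 + 39*a^2 + 229*a + 360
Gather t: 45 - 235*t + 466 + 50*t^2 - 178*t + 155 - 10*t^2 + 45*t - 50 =40*t^2 - 368*t + 616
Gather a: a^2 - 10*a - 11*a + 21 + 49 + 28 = a^2 - 21*a + 98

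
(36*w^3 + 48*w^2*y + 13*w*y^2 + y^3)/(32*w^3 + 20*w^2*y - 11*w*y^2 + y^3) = (36*w^2 + 12*w*y + y^2)/(32*w^2 - 12*w*y + y^2)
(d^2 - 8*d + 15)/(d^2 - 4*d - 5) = (d - 3)/(d + 1)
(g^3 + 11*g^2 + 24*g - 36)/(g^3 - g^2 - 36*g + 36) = (g + 6)/(g - 6)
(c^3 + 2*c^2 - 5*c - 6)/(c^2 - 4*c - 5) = (c^2 + c - 6)/(c - 5)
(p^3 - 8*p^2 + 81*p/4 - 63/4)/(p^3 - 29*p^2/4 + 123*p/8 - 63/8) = 2*(2*p - 3)/(4*p - 3)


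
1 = 1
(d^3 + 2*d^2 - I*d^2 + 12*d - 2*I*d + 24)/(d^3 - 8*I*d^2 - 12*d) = (d^3 + d^2*(2 - I) + 2*d*(6 - I) + 24)/(d*(d^2 - 8*I*d - 12))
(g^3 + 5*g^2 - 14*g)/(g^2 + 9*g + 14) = g*(g - 2)/(g + 2)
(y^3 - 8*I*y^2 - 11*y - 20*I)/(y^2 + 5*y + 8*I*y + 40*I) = (y^3 - 8*I*y^2 - 11*y - 20*I)/(y^2 + y*(5 + 8*I) + 40*I)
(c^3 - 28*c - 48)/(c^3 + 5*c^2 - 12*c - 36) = (c^2 - 2*c - 24)/(c^2 + 3*c - 18)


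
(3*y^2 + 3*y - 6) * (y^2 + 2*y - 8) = 3*y^4 + 9*y^3 - 24*y^2 - 36*y + 48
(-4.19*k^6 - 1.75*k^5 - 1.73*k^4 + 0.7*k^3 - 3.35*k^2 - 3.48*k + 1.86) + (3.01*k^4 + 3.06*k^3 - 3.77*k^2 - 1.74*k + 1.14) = -4.19*k^6 - 1.75*k^5 + 1.28*k^4 + 3.76*k^3 - 7.12*k^2 - 5.22*k + 3.0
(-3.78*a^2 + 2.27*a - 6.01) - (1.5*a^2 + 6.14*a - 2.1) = -5.28*a^2 - 3.87*a - 3.91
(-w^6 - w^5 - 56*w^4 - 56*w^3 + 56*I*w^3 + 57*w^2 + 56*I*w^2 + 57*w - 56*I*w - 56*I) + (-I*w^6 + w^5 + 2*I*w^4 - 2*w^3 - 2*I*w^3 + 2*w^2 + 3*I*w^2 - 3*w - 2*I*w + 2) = -w^6 - I*w^6 - 56*w^4 + 2*I*w^4 - 58*w^3 + 54*I*w^3 + 59*w^2 + 59*I*w^2 + 54*w - 58*I*w + 2 - 56*I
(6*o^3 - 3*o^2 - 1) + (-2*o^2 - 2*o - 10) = 6*o^3 - 5*o^2 - 2*o - 11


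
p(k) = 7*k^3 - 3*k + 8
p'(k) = 21*k^2 - 3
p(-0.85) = 6.25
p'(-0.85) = 12.17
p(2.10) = 66.53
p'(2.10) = 89.61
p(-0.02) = 8.06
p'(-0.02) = -2.99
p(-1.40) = -7.01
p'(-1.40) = 38.16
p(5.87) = 1406.22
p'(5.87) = 720.59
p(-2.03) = -44.47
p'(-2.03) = 83.54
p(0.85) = 9.75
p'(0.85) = 12.17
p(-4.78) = -742.17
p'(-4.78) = 476.82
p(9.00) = 5084.00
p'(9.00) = 1698.00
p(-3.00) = -172.00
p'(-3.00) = 186.00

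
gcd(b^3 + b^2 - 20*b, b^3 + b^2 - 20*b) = b^3 + b^2 - 20*b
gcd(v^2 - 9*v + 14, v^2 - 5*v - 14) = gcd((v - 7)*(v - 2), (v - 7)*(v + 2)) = v - 7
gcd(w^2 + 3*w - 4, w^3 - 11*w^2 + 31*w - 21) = w - 1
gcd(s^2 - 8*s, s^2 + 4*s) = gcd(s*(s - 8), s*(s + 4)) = s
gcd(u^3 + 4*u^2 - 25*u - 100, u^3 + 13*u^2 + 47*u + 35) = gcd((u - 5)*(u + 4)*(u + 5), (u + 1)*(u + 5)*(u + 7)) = u + 5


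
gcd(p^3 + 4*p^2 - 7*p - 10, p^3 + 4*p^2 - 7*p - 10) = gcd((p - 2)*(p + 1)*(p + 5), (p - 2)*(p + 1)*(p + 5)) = p^3 + 4*p^2 - 7*p - 10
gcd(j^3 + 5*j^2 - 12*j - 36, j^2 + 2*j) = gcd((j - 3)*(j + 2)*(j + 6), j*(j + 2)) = j + 2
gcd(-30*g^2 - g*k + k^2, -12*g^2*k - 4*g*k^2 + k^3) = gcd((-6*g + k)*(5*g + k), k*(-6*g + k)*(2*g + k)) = 6*g - k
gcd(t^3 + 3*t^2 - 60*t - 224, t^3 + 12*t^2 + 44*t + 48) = t + 4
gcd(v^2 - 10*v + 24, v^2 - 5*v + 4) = v - 4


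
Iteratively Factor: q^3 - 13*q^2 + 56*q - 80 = (q - 4)*(q^2 - 9*q + 20) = (q - 4)^2*(q - 5)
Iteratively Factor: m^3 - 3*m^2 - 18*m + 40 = (m + 4)*(m^2 - 7*m + 10) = (m - 2)*(m + 4)*(m - 5)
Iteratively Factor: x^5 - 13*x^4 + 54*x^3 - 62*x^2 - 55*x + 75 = (x + 1)*(x^4 - 14*x^3 + 68*x^2 - 130*x + 75) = (x - 5)*(x + 1)*(x^3 - 9*x^2 + 23*x - 15) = (x - 5)*(x - 1)*(x + 1)*(x^2 - 8*x + 15) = (x - 5)^2*(x - 1)*(x + 1)*(x - 3)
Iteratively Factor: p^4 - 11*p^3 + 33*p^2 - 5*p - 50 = (p + 1)*(p^3 - 12*p^2 + 45*p - 50) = (p - 2)*(p + 1)*(p^2 - 10*p + 25) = (p - 5)*(p - 2)*(p + 1)*(p - 5)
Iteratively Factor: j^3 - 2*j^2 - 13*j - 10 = (j + 2)*(j^2 - 4*j - 5) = (j - 5)*(j + 2)*(j + 1)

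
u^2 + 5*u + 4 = (u + 1)*(u + 4)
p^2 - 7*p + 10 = (p - 5)*(p - 2)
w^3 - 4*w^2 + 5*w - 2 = (w - 2)*(w - 1)^2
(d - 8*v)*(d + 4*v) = d^2 - 4*d*v - 32*v^2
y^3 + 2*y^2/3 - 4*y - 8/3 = (y - 2)*(y + 2/3)*(y + 2)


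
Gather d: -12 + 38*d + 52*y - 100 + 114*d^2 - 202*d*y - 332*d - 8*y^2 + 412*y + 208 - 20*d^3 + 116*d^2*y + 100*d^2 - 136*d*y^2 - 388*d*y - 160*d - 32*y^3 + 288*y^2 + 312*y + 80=-20*d^3 + d^2*(116*y + 214) + d*(-136*y^2 - 590*y - 454) - 32*y^3 + 280*y^2 + 776*y + 176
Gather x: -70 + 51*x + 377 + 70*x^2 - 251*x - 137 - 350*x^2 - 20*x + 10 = -280*x^2 - 220*x + 180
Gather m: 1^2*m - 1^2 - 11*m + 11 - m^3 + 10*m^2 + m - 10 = -m^3 + 10*m^2 - 9*m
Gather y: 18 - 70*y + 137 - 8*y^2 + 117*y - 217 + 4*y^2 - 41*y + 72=-4*y^2 + 6*y + 10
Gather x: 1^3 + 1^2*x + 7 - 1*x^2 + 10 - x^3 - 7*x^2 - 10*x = -x^3 - 8*x^2 - 9*x + 18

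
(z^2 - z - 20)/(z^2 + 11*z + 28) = (z - 5)/(z + 7)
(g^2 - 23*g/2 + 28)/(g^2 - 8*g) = (g - 7/2)/g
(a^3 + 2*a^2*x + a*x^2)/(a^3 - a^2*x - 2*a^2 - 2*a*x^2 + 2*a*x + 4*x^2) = a*(-a - x)/(-a^2 + 2*a*x + 2*a - 4*x)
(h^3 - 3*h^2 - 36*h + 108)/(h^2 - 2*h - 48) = (h^2 - 9*h + 18)/(h - 8)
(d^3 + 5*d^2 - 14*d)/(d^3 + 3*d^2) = (d^2 + 5*d - 14)/(d*(d + 3))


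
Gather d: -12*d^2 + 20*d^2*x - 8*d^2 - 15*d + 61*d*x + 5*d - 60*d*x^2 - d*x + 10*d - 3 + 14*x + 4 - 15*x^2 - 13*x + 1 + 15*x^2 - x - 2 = d^2*(20*x - 20) + d*(-60*x^2 + 60*x)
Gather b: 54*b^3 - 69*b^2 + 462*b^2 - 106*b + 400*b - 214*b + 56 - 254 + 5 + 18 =54*b^3 + 393*b^2 + 80*b - 175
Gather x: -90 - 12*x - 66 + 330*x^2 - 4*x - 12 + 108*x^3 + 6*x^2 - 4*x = 108*x^3 + 336*x^2 - 20*x - 168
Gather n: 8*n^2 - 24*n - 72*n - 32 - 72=8*n^2 - 96*n - 104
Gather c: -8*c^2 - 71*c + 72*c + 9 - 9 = -8*c^2 + c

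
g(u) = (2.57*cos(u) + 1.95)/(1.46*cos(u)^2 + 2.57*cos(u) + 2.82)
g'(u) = (2.92*sin(u)*cos(u) + 2.57*sin(u))*(2.57*cos(u) + 1.95)/(1.46*cos(u)^2 + 2.57*cos(u) + 2.82)^2 - 2.57*sin(u)/(1.46*cos(u)^2 + 2.57*cos(u) + 2.82) = (3.7522*cos(u)^2 + 5.694*cos(u) - 2.2359)*sin(u)/(2.1316*cos(u)^4 + 7.5044*cos(u)^3 + 14.8393*cos(u)^2 + 14.4948*cos(u) + 7.9524)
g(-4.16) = 0.32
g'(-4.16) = -1.02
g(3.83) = -0.02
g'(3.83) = 0.96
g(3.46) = -0.29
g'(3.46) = 0.46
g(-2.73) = -0.24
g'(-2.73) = 0.60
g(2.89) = -0.32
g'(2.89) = -0.36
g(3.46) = -0.29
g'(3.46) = 0.46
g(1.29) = 0.73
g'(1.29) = -0.03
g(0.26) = 0.66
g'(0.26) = 0.04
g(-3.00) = -0.35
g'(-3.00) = 0.20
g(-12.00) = 0.68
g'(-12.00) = 0.08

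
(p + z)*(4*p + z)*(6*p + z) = 24*p^3 + 34*p^2*z + 11*p*z^2 + z^3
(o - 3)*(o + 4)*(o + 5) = o^3 + 6*o^2 - 7*o - 60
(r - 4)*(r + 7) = r^2 + 3*r - 28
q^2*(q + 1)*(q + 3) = q^4 + 4*q^3 + 3*q^2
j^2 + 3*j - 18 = (j - 3)*(j + 6)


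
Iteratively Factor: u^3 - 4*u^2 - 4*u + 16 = (u - 4)*(u^2 - 4) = (u - 4)*(u + 2)*(u - 2)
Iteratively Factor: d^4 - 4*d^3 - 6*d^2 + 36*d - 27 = (d - 3)*(d^3 - d^2 - 9*d + 9) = (d - 3)*(d - 1)*(d^2 - 9) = (d - 3)^2*(d - 1)*(d + 3)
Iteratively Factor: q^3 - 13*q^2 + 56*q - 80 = (q - 5)*(q^2 - 8*q + 16) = (q - 5)*(q - 4)*(q - 4)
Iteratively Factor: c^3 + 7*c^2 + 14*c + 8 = (c + 1)*(c^2 + 6*c + 8) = (c + 1)*(c + 4)*(c + 2)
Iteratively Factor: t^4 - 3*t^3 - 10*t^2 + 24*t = (t - 4)*(t^3 + t^2 - 6*t) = (t - 4)*(t - 2)*(t^2 + 3*t) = (t - 4)*(t - 2)*(t + 3)*(t)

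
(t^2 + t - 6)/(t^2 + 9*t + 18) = (t - 2)/(t + 6)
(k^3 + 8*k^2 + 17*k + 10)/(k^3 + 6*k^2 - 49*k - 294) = (k^3 + 8*k^2 + 17*k + 10)/(k^3 + 6*k^2 - 49*k - 294)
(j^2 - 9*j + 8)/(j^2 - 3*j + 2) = (j - 8)/(j - 2)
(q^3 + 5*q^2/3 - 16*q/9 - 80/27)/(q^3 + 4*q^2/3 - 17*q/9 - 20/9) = (q + 4/3)/(q + 1)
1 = 1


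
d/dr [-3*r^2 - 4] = -6*r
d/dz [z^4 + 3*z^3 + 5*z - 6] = 4*z^3 + 9*z^2 + 5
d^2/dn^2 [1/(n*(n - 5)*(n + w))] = 2*(n^2*(n - 5)^2 + n^2*(n - 5)*(n + w) + n^2*(n + w)^2 + n*(n - 5)^2*(n + w) + n*(n - 5)*(n + w)^2 + (n - 5)^2*(n + w)^2)/(n^3*(n - 5)^3*(n + w)^3)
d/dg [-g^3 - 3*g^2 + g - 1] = -3*g^2 - 6*g + 1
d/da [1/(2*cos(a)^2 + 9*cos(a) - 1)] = (4*cos(a) + 9)*sin(a)/(9*cos(a) + cos(2*a))^2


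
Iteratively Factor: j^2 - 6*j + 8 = (j - 4)*(j - 2)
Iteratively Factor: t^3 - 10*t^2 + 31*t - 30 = (t - 3)*(t^2 - 7*t + 10) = (t - 3)*(t - 2)*(t - 5)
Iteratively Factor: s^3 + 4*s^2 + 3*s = (s + 1)*(s^2 + 3*s) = s*(s + 1)*(s + 3)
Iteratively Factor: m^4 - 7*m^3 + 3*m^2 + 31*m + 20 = (m - 5)*(m^3 - 2*m^2 - 7*m - 4) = (m - 5)*(m + 1)*(m^2 - 3*m - 4) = (m - 5)*(m - 4)*(m + 1)*(m + 1)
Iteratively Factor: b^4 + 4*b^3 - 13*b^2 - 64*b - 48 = (b + 1)*(b^3 + 3*b^2 - 16*b - 48) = (b - 4)*(b + 1)*(b^2 + 7*b + 12) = (b - 4)*(b + 1)*(b + 4)*(b + 3)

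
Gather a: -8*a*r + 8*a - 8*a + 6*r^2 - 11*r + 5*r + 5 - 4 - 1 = -8*a*r + 6*r^2 - 6*r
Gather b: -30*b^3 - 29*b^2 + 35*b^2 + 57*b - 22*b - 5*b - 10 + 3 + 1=-30*b^3 + 6*b^2 + 30*b - 6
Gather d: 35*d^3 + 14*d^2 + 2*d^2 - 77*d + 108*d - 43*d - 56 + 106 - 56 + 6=35*d^3 + 16*d^2 - 12*d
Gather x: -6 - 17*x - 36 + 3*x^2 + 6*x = 3*x^2 - 11*x - 42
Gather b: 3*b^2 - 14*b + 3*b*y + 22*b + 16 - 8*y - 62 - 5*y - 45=3*b^2 + b*(3*y + 8) - 13*y - 91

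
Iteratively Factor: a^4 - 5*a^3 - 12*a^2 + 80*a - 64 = (a + 4)*(a^3 - 9*a^2 + 24*a - 16) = (a - 1)*(a + 4)*(a^2 - 8*a + 16) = (a - 4)*(a - 1)*(a + 4)*(a - 4)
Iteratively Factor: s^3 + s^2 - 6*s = (s)*(s^2 + s - 6) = s*(s + 3)*(s - 2)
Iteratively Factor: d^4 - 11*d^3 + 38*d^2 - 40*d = (d - 4)*(d^3 - 7*d^2 + 10*d) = d*(d - 4)*(d^2 - 7*d + 10) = d*(d - 5)*(d - 4)*(d - 2)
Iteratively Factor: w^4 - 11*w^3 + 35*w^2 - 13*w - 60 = (w - 3)*(w^3 - 8*w^2 + 11*w + 20) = (w - 5)*(w - 3)*(w^2 - 3*w - 4) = (w - 5)*(w - 3)*(w + 1)*(w - 4)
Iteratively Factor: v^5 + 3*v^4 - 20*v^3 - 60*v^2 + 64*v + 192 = (v - 2)*(v^4 + 5*v^3 - 10*v^2 - 80*v - 96) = (v - 2)*(v + 4)*(v^3 + v^2 - 14*v - 24) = (v - 2)*(v + 2)*(v + 4)*(v^2 - v - 12) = (v - 4)*(v - 2)*(v + 2)*(v + 4)*(v + 3)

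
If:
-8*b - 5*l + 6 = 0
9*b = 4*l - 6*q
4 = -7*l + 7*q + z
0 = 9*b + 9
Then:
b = -1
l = 14/5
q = 101/30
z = 1/30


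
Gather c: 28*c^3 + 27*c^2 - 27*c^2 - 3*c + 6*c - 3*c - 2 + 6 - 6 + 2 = 28*c^3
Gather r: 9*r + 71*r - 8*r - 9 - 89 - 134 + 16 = 72*r - 216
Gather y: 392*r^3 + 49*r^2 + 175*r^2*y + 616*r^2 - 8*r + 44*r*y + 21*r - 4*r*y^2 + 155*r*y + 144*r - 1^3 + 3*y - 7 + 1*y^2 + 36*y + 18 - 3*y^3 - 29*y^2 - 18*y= 392*r^3 + 665*r^2 + 157*r - 3*y^3 + y^2*(-4*r - 28) + y*(175*r^2 + 199*r + 21) + 10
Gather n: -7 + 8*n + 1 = 8*n - 6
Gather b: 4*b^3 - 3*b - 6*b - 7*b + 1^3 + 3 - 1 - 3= 4*b^3 - 16*b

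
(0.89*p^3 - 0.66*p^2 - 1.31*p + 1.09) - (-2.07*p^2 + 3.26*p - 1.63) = 0.89*p^3 + 1.41*p^2 - 4.57*p + 2.72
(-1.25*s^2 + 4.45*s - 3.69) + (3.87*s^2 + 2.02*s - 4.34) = 2.62*s^2 + 6.47*s - 8.03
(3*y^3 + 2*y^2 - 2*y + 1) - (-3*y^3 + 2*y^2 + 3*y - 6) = 6*y^3 - 5*y + 7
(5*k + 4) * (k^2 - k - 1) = 5*k^3 - k^2 - 9*k - 4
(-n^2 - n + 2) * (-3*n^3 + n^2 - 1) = 3*n^5 + 2*n^4 - 7*n^3 + 3*n^2 + n - 2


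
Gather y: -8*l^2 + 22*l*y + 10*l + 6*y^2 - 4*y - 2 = -8*l^2 + 10*l + 6*y^2 + y*(22*l - 4) - 2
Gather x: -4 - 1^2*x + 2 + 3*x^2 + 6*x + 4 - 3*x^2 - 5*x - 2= 0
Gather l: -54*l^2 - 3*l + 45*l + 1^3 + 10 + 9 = -54*l^2 + 42*l + 20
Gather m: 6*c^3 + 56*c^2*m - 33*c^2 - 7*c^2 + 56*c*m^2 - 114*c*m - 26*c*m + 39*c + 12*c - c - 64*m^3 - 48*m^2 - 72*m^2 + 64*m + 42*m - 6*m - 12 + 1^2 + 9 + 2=6*c^3 - 40*c^2 + 50*c - 64*m^3 + m^2*(56*c - 120) + m*(56*c^2 - 140*c + 100)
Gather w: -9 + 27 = 18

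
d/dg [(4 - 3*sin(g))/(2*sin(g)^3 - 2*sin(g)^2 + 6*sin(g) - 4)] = (6*sin(g)^3 - 15*sin(g)^2 + 8*sin(g) - 6)*cos(g)/(2*(sin(g)^3 - sin(g)^2 + 3*sin(g) - 2)^2)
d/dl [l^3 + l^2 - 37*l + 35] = 3*l^2 + 2*l - 37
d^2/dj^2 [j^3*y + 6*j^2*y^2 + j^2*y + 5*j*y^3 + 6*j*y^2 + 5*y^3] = 2*y*(3*j + 6*y + 1)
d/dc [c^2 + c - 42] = 2*c + 1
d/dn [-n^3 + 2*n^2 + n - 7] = -3*n^2 + 4*n + 1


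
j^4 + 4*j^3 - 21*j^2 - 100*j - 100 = (j - 5)*(j + 2)^2*(j + 5)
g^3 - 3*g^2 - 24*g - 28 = (g - 7)*(g + 2)^2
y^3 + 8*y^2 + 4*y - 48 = (y - 2)*(y + 4)*(y + 6)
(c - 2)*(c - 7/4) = c^2 - 15*c/4 + 7/2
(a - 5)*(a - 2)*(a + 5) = a^3 - 2*a^2 - 25*a + 50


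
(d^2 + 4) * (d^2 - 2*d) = d^4 - 2*d^3 + 4*d^2 - 8*d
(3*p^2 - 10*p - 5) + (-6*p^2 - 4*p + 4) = -3*p^2 - 14*p - 1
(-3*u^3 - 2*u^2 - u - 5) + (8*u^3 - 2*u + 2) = 5*u^3 - 2*u^2 - 3*u - 3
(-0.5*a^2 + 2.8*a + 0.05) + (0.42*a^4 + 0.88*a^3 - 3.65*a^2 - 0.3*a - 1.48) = 0.42*a^4 + 0.88*a^3 - 4.15*a^2 + 2.5*a - 1.43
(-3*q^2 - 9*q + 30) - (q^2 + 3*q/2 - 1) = -4*q^2 - 21*q/2 + 31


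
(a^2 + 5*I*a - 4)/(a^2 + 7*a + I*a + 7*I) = (a + 4*I)/(a + 7)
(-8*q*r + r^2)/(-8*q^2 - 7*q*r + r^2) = r/(q + r)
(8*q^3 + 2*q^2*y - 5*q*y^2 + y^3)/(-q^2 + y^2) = (8*q^2 - 6*q*y + y^2)/(-q + y)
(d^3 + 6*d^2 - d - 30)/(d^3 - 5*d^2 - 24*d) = (d^2 + 3*d - 10)/(d*(d - 8))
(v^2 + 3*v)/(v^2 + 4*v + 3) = v/(v + 1)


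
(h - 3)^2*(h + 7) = h^3 + h^2 - 33*h + 63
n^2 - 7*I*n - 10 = (n - 5*I)*(n - 2*I)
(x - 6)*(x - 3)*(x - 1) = x^3 - 10*x^2 + 27*x - 18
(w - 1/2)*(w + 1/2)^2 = w^3 + w^2/2 - w/4 - 1/8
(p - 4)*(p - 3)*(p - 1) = p^3 - 8*p^2 + 19*p - 12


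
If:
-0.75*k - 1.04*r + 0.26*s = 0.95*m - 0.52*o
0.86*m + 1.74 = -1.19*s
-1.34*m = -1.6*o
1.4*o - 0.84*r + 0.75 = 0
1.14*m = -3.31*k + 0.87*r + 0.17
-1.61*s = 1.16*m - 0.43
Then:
No Solution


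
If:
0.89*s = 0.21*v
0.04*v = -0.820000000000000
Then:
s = -4.84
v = -20.50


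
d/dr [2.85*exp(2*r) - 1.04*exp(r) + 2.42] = (5.7*exp(r) - 1.04)*exp(r)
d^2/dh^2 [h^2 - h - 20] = 2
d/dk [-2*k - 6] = -2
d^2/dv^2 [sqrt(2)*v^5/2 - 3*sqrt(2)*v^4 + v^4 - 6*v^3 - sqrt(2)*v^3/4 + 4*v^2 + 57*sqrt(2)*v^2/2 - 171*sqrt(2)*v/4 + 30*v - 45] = 10*sqrt(2)*v^3 - 36*sqrt(2)*v^2 + 12*v^2 - 36*v - 3*sqrt(2)*v/2 + 8 + 57*sqrt(2)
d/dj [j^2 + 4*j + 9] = 2*j + 4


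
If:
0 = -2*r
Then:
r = 0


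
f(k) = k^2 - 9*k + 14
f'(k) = 2*k - 9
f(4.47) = -6.25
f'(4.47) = -0.06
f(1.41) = 3.30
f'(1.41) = -6.18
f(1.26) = 4.25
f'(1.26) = -6.48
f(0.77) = 7.66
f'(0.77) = -7.46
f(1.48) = 2.87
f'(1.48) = -6.04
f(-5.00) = 84.00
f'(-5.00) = -19.00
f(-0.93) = 23.23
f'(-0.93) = -10.86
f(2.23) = -1.10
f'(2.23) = -4.54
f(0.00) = 14.00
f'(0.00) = -9.00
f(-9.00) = 176.00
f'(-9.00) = -27.00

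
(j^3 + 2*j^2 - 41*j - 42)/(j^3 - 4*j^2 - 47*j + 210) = (j + 1)/(j - 5)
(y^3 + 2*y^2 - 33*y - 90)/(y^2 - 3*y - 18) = y + 5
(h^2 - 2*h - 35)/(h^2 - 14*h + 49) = (h + 5)/(h - 7)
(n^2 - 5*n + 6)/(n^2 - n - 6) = (n - 2)/(n + 2)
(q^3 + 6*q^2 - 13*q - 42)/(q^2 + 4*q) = (q^3 + 6*q^2 - 13*q - 42)/(q*(q + 4))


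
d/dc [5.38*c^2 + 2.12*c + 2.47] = 10.76*c + 2.12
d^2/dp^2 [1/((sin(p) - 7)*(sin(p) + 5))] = (-4*sin(p)^4 + 6*sin(p)^3 - 138*sin(p)^2 + 58*sin(p) + 78)/((sin(p) - 7)^3*(sin(p) + 5)^3)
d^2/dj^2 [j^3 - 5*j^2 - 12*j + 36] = 6*j - 10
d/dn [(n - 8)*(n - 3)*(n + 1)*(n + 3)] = 4*n^3 - 21*n^2 - 34*n + 63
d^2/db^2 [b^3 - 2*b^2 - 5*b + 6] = 6*b - 4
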